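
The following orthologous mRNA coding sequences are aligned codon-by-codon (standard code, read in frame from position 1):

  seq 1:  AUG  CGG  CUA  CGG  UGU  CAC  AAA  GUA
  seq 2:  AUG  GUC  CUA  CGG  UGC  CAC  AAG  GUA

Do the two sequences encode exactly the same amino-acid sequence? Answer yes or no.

no

Codon 1: AUG Met / AUG Met — identical.
Codon 2: CGG Arg / GUC Val — nonsynonymous.
Codon 3: CUA Leu / CUA Leu — identical.
Codon 4: CGG Arg / CGG Arg — identical.
Codon 5: UGU Cys / UGC Cys — synonymous.
Codon 6: CAC His / CAC His — identical.
Codon 7: AAA Lys / AAG Lys — synonymous.
Codon 8: GUA Val / GUA Val — identical.
Nonsynonymous differences: 1 → different protein.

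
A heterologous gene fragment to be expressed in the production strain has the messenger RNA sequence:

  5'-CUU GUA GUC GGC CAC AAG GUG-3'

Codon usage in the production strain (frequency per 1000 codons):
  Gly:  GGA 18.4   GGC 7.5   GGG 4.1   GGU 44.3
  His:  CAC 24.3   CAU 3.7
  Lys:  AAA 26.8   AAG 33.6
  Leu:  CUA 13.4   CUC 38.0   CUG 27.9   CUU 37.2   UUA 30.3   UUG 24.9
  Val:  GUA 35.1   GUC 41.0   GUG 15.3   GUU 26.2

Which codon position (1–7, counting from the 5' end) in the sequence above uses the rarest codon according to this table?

Codon 1 CUU (Leu): 37.2 per 1000.
Codon 2 GUA (Val): 35.1 per 1000.
Codon 3 GUC (Val): 41.0 per 1000.
Codon 4 GGC (Gly): 7.5 per 1000.
Codon 5 CAC (His): 24.3 per 1000.
Codon 6 AAG (Lys): 33.6 per 1000.
Codon 7 GUG (Val): 15.3 per 1000.
Lowest frequency is 7.5 at codon 4.

4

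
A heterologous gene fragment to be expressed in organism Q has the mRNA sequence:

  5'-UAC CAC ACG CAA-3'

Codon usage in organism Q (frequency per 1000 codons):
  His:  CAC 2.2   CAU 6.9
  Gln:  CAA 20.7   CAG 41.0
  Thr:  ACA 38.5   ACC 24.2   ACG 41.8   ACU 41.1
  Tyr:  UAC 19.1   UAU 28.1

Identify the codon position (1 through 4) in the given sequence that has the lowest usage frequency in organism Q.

2

Codon 1 UAC (Tyr): 19.1 per 1000.
Codon 2 CAC (His): 2.2 per 1000.
Codon 3 ACG (Thr): 41.8 per 1000.
Codon 4 CAA (Gln): 20.7 per 1000.
Lowest frequency is 2.2 at codon 2.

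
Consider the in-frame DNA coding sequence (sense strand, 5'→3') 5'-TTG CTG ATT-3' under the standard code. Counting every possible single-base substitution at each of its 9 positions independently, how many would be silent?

8

Codon 1 (TTG, Leu): 2 synonymous substitutions.
Codon 2 (CTG, Leu): 4 synonymous substitutions.
Codon 3 (ATT, Ile): 2 synonymous substitutions.
Total: 2 + 4 + 2 = 8.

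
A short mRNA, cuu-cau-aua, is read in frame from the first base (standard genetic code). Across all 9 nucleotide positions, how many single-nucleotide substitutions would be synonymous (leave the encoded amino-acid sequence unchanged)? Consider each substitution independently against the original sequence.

Codon 1 (CUU, Leu): 3 synonymous substitutions.
Codon 2 (CAU, His): 1 synonymous substitution.
Codon 3 (AUA, Ile): 2 synonymous substitutions.
Total: 3 + 1 + 2 = 6.

6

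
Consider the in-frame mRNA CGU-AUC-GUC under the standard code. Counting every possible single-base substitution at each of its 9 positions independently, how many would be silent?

8

Codon 1 (CGU, Arg): 3 synonymous substitutions.
Codon 2 (AUC, Ile): 2 synonymous substitutions.
Codon 3 (GUC, Val): 3 synonymous substitutions.
Total: 3 + 2 + 3 = 8.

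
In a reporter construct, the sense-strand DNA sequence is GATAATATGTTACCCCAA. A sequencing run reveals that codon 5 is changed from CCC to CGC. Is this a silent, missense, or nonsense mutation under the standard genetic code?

Position 14 falls in codon 5: CCC → Pro.
After the substitution the codon is CGC → Arg.
Pro ≠ Arg, so this is a missense mutation.

missense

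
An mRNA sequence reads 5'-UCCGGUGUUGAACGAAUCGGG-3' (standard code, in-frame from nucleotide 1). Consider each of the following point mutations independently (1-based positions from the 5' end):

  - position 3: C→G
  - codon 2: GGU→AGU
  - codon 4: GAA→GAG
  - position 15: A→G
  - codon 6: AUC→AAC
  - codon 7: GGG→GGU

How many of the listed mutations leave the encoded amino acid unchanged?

4

Codon 1: UCC (Ser) → UCG (Ser) — synonymous.
Codon 2: GGU (Gly) → AGU (Ser) — missense.
Codon 4: GAA (Glu) → GAG (Glu) — synonymous.
Codon 5: CGA (Arg) → CGG (Arg) — synonymous.
Codon 6: AUC (Ile) → AAC (Asn) — missense.
Codon 7: GGG (Gly) → GGU (Gly) — synonymous.
Synonymous: 4 of 6.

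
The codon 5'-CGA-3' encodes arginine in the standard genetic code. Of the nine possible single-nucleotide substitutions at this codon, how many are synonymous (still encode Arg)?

Position 1: AGA → 1 synonymous.
Position 2: none → 0 synonymous.
Position 3: CGT, CGC, CGG → 3 synonymous.
Total: 1 + 0 + 3 = 4.

4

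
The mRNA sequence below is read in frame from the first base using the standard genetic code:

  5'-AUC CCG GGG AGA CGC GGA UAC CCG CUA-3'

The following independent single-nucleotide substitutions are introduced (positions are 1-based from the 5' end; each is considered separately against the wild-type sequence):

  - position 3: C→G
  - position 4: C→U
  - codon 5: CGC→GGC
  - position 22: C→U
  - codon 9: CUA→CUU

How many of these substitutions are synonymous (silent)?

Codon 1: AUC (Ile) → AUG (Met) — missense.
Codon 2: CCG (Pro) → UCG (Ser) — missense.
Codon 5: CGC (Arg) → GGC (Gly) — missense.
Codon 8: CCG (Pro) → UCG (Ser) — missense.
Codon 9: CUA (Leu) → CUU (Leu) — synonymous.
Synonymous: 1 of 5.

1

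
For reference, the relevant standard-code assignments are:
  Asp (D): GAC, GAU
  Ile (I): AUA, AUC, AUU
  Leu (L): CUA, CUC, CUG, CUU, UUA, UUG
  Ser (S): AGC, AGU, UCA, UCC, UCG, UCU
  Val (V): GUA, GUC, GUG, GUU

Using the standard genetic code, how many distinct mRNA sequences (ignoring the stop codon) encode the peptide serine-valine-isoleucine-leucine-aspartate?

864

Ser: 6 codons.
Val: 4 codons.
Ile: 3 codons.
Leu: 6 codons.
Asp: 2 codons.
6 × 4 × 3 × 6 × 2 = 864.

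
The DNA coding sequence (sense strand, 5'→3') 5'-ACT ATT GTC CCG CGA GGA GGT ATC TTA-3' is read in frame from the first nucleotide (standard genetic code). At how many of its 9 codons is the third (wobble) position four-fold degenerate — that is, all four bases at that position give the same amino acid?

6

Codon 1 ACT (Thr): third position 4-fold.
Codon 2 ATT (Ile): third position 3-fold.
Codon 3 GTC (Val): third position 4-fold.
Codon 4 CCG (Pro): third position 4-fold.
Codon 5 CGA (Arg): third position 4-fold.
Codon 6 GGA (Gly): third position 4-fold.
Codon 7 GGT (Gly): third position 4-fold.
Codon 8 ATC (Ile): third position 3-fold.
Codon 9 TTA (Leu): third position 2-fold.
Four-fold degenerate third positions: 6.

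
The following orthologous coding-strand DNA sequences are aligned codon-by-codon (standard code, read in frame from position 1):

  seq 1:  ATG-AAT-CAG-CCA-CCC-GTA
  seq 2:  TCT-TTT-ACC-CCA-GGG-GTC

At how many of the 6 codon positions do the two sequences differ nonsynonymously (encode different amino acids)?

4

Codon 1: ATG Met / TCT Ser — nonsynonymous.
Codon 2: AAT Asn / TTT Phe — nonsynonymous.
Codon 3: CAG Gln / ACC Thr — nonsynonymous.
Codon 4: CCA Pro / CCA Pro — identical.
Codon 5: CCC Pro / GGG Gly — nonsynonymous.
Codon 6: GTA Val / GTC Val — synonymous.
Nonsynonymous differences: 4.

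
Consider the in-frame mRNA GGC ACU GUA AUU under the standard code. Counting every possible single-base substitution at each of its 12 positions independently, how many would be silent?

Codon 1 (GGC, Gly): 3 synonymous substitutions.
Codon 2 (ACU, Thr): 3 synonymous substitutions.
Codon 3 (GUA, Val): 3 synonymous substitutions.
Codon 4 (AUU, Ile): 2 synonymous substitutions.
Total: 3 + 3 + 3 + 2 = 11.

11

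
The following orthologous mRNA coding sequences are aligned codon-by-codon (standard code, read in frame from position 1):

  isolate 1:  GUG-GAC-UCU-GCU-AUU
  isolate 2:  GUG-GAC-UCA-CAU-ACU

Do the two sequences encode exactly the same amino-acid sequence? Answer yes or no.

no

Codon 1: GUG Val / GUG Val — identical.
Codon 2: GAC Asp / GAC Asp — identical.
Codon 3: UCU Ser / UCA Ser — synonymous.
Codon 4: GCU Ala / CAU His — nonsynonymous.
Codon 5: AUU Ile / ACU Thr — nonsynonymous.
Nonsynonymous differences: 2 → different protein.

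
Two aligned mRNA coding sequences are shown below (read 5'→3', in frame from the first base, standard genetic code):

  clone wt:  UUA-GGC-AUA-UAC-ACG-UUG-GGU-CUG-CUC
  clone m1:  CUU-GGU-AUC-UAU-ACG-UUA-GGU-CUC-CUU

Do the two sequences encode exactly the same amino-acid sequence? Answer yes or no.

yes

Codon 1: UUA Leu / CUU Leu — synonymous.
Codon 2: GGC Gly / GGU Gly — synonymous.
Codon 3: AUA Ile / AUC Ile — synonymous.
Codon 4: UAC Tyr / UAU Tyr — synonymous.
Codon 5: ACG Thr / ACG Thr — identical.
Codon 6: UUG Leu / UUA Leu — synonymous.
Codon 7: GGU Gly / GGU Gly — identical.
Codon 8: CUG Leu / CUC Leu — synonymous.
Codon 9: CUC Leu / CUU Leu — synonymous.
Nonsynonymous differences: 0 → same protein.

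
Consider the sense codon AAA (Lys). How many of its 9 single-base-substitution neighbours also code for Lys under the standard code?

Position 1: none → 0 synonymous.
Position 2: none → 0 synonymous.
Position 3: AAG → 1 synonymous.
Total: 0 + 0 + 1 = 1.

1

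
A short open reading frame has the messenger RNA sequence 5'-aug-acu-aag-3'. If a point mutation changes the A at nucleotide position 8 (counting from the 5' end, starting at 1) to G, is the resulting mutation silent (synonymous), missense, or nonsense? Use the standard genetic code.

Position 8 falls in codon 3: AAG → Lys.
After the substitution the codon is AGG → Arg.
Lys ≠ Arg, so this is a missense mutation.

missense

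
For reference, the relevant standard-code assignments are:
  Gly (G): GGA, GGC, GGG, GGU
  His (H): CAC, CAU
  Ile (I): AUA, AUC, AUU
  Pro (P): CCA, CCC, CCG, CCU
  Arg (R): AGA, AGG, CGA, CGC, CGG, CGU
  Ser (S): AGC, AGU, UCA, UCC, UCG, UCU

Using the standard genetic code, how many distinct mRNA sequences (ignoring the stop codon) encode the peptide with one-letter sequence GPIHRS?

Gly: 4 codons.
Pro: 4 codons.
Ile: 3 codons.
His: 2 codons.
Arg: 6 codons.
Ser: 6 codons.
4 × 4 × 3 × 2 × 6 × 6 = 3456.

3456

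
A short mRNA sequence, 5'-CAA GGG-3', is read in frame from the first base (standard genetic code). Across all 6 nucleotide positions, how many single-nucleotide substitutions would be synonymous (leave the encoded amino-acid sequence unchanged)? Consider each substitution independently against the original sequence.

4

Codon 1 (CAA, Gln): 1 synonymous substitution.
Codon 2 (GGG, Gly): 3 synonymous substitutions.
Total: 1 + 3 = 4.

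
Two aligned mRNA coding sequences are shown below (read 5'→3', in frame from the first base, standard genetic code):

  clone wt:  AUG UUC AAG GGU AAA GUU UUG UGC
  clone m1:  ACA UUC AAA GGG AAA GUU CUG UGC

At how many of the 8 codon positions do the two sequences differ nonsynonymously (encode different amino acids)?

1

Codon 1: AUG Met / ACA Thr — nonsynonymous.
Codon 2: UUC Phe / UUC Phe — identical.
Codon 3: AAG Lys / AAA Lys — synonymous.
Codon 4: GGU Gly / GGG Gly — synonymous.
Codon 5: AAA Lys / AAA Lys — identical.
Codon 6: GUU Val / GUU Val — identical.
Codon 7: UUG Leu / CUG Leu — synonymous.
Codon 8: UGC Cys / UGC Cys — identical.
Nonsynonymous differences: 1.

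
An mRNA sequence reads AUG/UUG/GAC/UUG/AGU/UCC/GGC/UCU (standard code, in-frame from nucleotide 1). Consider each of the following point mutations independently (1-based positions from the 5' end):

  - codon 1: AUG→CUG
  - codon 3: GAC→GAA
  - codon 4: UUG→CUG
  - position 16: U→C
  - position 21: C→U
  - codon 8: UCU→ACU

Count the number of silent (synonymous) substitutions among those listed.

2

Codon 1: AUG (Met) → CUG (Leu) — missense.
Codon 3: GAC (Asp) → GAA (Glu) — missense.
Codon 4: UUG (Leu) → CUG (Leu) — synonymous.
Codon 6: UCC (Ser) → CCC (Pro) — missense.
Codon 7: GGC (Gly) → GGU (Gly) — synonymous.
Codon 8: UCU (Ser) → ACU (Thr) — missense.
Synonymous: 2 of 6.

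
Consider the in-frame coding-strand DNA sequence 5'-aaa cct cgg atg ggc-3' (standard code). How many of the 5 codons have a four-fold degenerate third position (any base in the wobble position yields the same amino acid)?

Codon 1 AAA (Lys): third position 2-fold.
Codon 2 CCT (Pro): third position 4-fold.
Codon 3 CGG (Arg): third position 4-fold.
Codon 4 ATG (Met): third position 1-fold.
Codon 5 GGC (Gly): third position 4-fold.
Four-fold degenerate third positions: 3.

3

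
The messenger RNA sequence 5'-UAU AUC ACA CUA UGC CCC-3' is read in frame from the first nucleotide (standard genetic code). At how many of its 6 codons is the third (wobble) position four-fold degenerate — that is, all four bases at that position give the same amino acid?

Codon 1 UAU (Tyr): third position 2-fold.
Codon 2 AUC (Ile): third position 3-fold.
Codon 3 ACA (Thr): third position 4-fold.
Codon 4 CUA (Leu): third position 4-fold.
Codon 5 UGC (Cys): third position 2-fold.
Codon 6 CCC (Pro): third position 4-fold.
Four-fold degenerate third positions: 3.

3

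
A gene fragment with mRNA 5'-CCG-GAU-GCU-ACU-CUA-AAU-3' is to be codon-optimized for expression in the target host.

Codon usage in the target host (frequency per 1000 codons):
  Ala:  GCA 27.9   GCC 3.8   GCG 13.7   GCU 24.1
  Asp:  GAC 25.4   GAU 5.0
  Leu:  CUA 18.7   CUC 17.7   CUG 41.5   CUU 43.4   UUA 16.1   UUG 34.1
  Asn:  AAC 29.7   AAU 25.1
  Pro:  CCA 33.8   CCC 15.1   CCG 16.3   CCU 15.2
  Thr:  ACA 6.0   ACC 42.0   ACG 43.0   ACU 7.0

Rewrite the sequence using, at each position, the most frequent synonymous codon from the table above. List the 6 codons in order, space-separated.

CCA GAC GCA ACG CUU AAC

Codon 1 (Pro): best is CCA at 33.8.
Codon 2 (Asp): best is GAC at 25.4.
Codon 3 (Ala): best is GCA at 27.9.
Codon 4 (Thr): best is ACG at 43.0.
Codon 5 (Leu): best is CUU at 43.4.
Codon 6 (Asn): best is AAC at 29.7.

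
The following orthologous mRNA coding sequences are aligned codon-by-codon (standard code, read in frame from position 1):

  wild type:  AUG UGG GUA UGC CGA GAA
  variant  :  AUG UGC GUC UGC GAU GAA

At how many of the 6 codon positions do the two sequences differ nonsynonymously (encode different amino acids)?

Codon 1: AUG Met / AUG Met — identical.
Codon 2: UGG Trp / UGC Cys — nonsynonymous.
Codon 3: GUA Val / GUC Val — synonymous.
Codon 4: UGC Cys / UGC Cys — identical.
Codon 5: CGA Arg / GAU Asp — nonsynonymous.
Codon 6: GAA Glu / GAA Glu — identical.
Nonsynonymous differences: 2.

2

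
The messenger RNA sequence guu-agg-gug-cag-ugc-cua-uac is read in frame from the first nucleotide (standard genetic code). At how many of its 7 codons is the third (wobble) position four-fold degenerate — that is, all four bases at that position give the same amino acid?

Codon 1 GUU (Val): third position 4-fold.
Codon 2 AGG (Arg): third position 2-fold.
Codon 3 GUG (Val): third position 4-fold.
Codon 4 CAG (Gln): third position 2-fold.
Codon 5 UGC (Cys): third position 2-fold.
Codon 6 CUA (Leu): third position 4-fold.
Codon 7 UAC (Tyr): third position 2-fold.
Four-fold degenerate third positions: 3.

3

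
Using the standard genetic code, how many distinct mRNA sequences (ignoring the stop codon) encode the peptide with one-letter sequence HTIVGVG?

6144

His: 2 codons.
Thr: 4 codons.
Ile: 3 codons.
Val: 4 codons.
Gly: 4 codons.
Val: 4 codons.
Gly: 4 codons.
2 × 4 × 3 × 4 × 4 × 4 × 4 = 6144.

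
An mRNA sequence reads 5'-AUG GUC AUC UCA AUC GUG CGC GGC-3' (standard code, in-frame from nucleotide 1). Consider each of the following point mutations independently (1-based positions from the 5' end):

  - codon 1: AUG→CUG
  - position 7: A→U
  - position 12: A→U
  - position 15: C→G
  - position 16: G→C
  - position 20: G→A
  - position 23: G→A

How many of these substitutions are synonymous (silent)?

Codon 1: AUG (Met) → CUG (Leu) — missense.
Codon 3: AUC (Ile) → UUC (Phe) — missense.
Codon 4: UCA (Ser) → UCU (Ser) — synonymous.
Codon 5: AUC (Ile) → AUG (Met) — missense.
Codon 6: GUG (Val) → CUG (Leu) — missense.
Codon 7: CGC (Arg) → CAC (His) — missense.
Codon 8: GGC (Gly) → GAC (Asp) — missense.
Synonymous: 1 of 7.

1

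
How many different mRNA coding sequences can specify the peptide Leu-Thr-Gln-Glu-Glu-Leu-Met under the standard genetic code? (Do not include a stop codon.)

Leu: 6 codons.
Thr: 4 codons.
Gln: 2 codons.
Glu: 2 codons.
Glu: 2 codons.
Leu: 6 codons.
Met: 1 codon.
6 × 4 × 2 × 2 × 2 × 6 × 1 = 1152.

1152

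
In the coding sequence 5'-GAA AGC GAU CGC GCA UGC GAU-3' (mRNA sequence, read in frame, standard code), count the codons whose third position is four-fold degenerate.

Codon 1 GAA (Glu): third position 2-fold.
Codon 2 AGC (Ser): third position 2-fold.
Codon 3 GAU (Asp): third position 2-fold.
Codon 4 CGC (Arg): third position 4-fold.
Codon 5 GCA (Ala): third position 4-fold.
Codon 6 UGC (Cys): third position 2-fold.
Codon 7 GAU (Asp): third position 2-fold.
Four-fold degenerate third positions: 2.

2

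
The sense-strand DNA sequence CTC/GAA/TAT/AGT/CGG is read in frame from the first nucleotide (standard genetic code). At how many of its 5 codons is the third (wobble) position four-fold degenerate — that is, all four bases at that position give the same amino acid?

2

Codon 1 CTC (Leu): third position 4-fold.
Codon 2 GAA (Glu): third position 2-fold.
Codon 3 TAT (Tyr): third position 2-fold.
Codon 4 AGT (Ser): third position 2-fold.
Codon 5 CGG (Arg): third position 4-fold.
Four-fold degenerate third positions: 2.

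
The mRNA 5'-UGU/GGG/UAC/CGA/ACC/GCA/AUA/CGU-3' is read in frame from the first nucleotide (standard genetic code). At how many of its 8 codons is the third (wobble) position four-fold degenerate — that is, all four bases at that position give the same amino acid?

Codon 1 UGU (Cys): third position 2-fold.
Codon 2 GGG (Gly): third position 4-fold.
Codon 3 UAC (Tyr): third position 2-fold.
Codon 4 CGA (Arg): third position 4-fold.
Codon 5 ACC (Thr): third position 4-fold.
Codon 6 GCA (Ala): third position 4-fold.
Codon 7 AUA (Ile): third position 3-fold.
Codon 8 CGU (Arg): third position 4-fold.
Four-fold degenerate third positions: 5.

5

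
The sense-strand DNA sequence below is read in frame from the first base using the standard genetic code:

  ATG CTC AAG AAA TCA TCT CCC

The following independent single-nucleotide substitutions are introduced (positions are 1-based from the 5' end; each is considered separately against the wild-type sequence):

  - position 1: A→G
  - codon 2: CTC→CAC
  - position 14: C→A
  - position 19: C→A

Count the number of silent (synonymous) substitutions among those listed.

Codon 1: ATG (Met) → GTG (Val) — missense.
Codon 2: CTC (Leu) → CAC (His) — missense.
Codon 5: TCA (Ser) → TAA (Stop) — nonsense.
Codon 7: CCC (Pro) → ACC (Thr) — missense.
Synonymous: 0 of 4.

0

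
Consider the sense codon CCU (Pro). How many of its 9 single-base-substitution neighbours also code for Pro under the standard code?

Position 1: none → 0 synonymous.
Position 2: none → 0 synonymous.
Position 3: CCC, CCA, CCG → 3 synonymous.
Total: 0 + 0 + 3 = 3.

3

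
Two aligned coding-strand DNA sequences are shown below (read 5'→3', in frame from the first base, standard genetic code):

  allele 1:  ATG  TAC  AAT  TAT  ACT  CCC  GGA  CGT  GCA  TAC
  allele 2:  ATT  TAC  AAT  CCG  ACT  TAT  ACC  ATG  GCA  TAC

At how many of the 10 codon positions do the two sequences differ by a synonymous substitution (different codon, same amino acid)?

Codon 1: ATG Met / ATT Ile — nonsynonymous.
Codon 2: TAC Tyr / TAC Tyr — identical.
Codon 3: AAT Asn / AAT Asn — identical.
Codon 4: TAT Tyr / CCG Pro — nonsynonymous.
Codon 5: ACT Thr / ACT Thr — identical.
Codon 6: CCC Pro / TAT Tyr — nonsynonymous.
Codon 7: GGA Gly / ACC Thr — nonsynonymous.
Codon 8: CGT Arg / ATG Met — nonsynonymous.
Codon 9: GCA Ala / GCA Ala — identical.
Codon 10: TAC Tyr / TAC Tyr — identical.
Synonymous differences: 0.

0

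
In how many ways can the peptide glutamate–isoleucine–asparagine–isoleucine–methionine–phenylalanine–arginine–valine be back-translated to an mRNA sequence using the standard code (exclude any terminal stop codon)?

Glu: 2 codons.
Ile: 3 codons.
Asn: 2 codons.
Ile: 3 codons.
Met: 1 codon.
Phe: 2 codons.
Arg: 6 codons.
Val: 4 codons.
2 × 3 × 2 × 3 × 1 × 2 × 6 × 4 = 1728.

1728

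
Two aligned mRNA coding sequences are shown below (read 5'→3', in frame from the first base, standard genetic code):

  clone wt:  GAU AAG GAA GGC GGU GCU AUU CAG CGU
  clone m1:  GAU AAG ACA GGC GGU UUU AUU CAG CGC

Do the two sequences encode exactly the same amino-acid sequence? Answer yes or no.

no

Codon 1: GAU Asp / GAU Asp — identical.
Codon 2: AAG Lys / AAG Lys — identical.
Codon 3: GAA Glu / ACA Thr — nonsynonymous.
Codon 4: GGC Gly / GGC Gly — identical.
Codon 5: GGU Gly / GGU Gly — identical.
Codon 6: GCU Ala / UUU Phe — nonsynonymous.
Codon 7: AUU Ile / AUU Ile — identical.
Codon 8: CAG Gln / CAG Gln — identical.
Codon 9: CGU Arg / CGC Arg — synonymous.
Nonsynonymous differences: 2 → different protein.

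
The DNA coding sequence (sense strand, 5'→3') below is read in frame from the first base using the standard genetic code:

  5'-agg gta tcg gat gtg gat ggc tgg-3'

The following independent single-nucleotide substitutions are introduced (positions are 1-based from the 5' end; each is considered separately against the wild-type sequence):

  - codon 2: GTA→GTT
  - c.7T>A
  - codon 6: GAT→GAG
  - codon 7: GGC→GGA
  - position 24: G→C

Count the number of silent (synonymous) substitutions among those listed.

Codon 2: GTA (Val) → GTT (Val) — synonymous.
Codon 3: TCG (Ser) → ACG (Thr) — missense.
Codon 6: GAT (Asp) → GAG (Glu) — missense.
Codon 7: GGC (Gly) → GGA (Gly) — synonymous.
Codon 8: TGG (Trp) → TGC (Cys) — missense.
Synonymous: 2 of 5.

2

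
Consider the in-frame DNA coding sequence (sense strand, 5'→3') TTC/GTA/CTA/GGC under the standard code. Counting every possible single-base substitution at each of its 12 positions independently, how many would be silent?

Codon 1 (TTC, Phe): 1 synonymous substitution.
Codon 2 (GTA, Val): 3 synonymous substitutions.
Codon 3 (CTA, Leu): 4 synonymous substitutions.
Codon 4 (GGC, Gly): 3 synonymous substitutions.
Total: 1 + 3 + 4 + 3 = 11.

11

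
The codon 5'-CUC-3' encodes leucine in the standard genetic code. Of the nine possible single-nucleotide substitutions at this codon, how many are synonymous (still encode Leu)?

3

Position 1: none → 0 synonymous.
Position 2: none → 0 synonymous.
Position 3: CUU, CUA, CUG → 3 synonymous.
Total: 0 + 0 + 3 = 3.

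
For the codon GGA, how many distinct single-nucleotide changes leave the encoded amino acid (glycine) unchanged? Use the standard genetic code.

Position 1: none → 0 synonymous.
Position 2: none → 0 synonymous.
Position 3: GGU, GGC, GGG → 3 synonymous.
Total: 0 + 0 + 3 = 3.

3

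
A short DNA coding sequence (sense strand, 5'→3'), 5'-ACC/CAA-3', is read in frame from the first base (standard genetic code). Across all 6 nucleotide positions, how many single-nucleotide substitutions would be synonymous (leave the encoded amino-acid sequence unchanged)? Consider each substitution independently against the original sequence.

Codon 1 (ACC, Thr): 3 synonymous substitutions.
Codon 2 (CAA, Gln): 1 synonymous substitution.
Total: 3 + 1 = 4.

4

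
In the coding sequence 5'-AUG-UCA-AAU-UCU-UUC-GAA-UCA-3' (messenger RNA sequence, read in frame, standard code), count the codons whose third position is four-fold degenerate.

3

Codon 1 AUG (Met): third position 1-fold.
Codon 2 UCA (Ser): third position 4-fold.
Codon 3 AAU (Asn): third position 2-fold.
Codon 4 UCU (Ser): third position 4-fold.
Codon 5 UUC (Phe): third position 2-fold.
Codon 6 GAA (Glu): third position 2-fold.
Codon 7 UCA (Ser): third position 4-fold.
Four-fold degenerate third positions: 3.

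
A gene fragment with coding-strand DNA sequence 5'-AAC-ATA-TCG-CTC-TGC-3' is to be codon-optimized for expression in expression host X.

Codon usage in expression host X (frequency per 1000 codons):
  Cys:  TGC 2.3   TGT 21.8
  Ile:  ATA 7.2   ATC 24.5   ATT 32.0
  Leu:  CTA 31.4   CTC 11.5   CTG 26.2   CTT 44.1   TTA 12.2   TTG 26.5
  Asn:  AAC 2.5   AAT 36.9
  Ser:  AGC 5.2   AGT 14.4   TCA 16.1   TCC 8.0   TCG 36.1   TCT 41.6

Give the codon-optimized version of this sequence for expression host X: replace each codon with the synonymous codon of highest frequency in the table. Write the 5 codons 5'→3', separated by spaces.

AAT ATT TCT CTT TGT

Codon 1 (Asn): best is AAT at 36.9.
Codon 2 (Ile): best is ATT at 32.0.
Codon 3 (Ser): best is TCT at 41.6.
Codon 4 (Leu): best is CTT at 44.1.
Codon 5 (Cys): best is TGT at 21.8.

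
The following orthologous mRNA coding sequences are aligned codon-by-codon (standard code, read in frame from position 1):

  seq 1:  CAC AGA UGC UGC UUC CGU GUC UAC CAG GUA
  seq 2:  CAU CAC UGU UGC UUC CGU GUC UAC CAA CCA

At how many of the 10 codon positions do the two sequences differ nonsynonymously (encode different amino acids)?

2

Codon 1: CAC His / CAU His — synonymous.
Codon 2: AGA Arg / CAC His — nonsynonymous.
Codon 3: UGC Cys / UGU Cys — synonymous.
Codon 4: UGC Cys / UGC Cys — identical.
Codon 5: UUC Phe / UUC Phe — identical.
Codon 6: CGU Arg / CGU Arg — identical.
Codon 7: GUC Val / GUC Val — identical.
Codon 8: UAC Tyr / UAC Tyr — identical.
Codon 9: CAG Gln / CAA Gln — synonymous.
Codon 10: GUA Val / CCA Pro — nonsynonymous.
Nonsynonymous differences: 2.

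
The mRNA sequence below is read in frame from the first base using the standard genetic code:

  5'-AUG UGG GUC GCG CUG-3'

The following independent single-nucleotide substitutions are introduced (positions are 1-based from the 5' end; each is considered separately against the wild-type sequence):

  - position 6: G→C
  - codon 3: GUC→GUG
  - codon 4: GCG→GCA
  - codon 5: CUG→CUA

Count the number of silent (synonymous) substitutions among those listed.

Codon 2: UGG (Trp) → UGC (Cys) — missense.
Codon 3: GUC (Val) → GUG (Val) — synonymous.
Codon 4: GCG (Ala) → GCA (Ala) — synonymous.
Codon 5: CUG (Leu) → CUA (Leu) — synonymous.
Synonymous: 3 of 4.

3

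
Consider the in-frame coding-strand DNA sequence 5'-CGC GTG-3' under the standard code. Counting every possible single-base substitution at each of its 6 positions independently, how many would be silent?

Codon 1 (CGC, Arg): 3 synonymous substitutions.
Codon 2 (GTG, Val): 3 synonymous substitutions.
Total: 3 + 3 = 6.

6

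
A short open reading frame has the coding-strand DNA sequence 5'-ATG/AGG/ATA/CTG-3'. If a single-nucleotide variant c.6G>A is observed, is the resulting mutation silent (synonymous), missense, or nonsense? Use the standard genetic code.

silent

Position 6 falls in codon 2: AGG → Arg.
After the substitution the codon is AGA → Arg.
Both encode Arg, so the change is synonymous.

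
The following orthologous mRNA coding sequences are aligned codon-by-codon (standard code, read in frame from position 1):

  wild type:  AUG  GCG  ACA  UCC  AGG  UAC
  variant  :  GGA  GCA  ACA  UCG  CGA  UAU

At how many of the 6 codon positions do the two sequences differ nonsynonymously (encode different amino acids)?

Codon 1: AUG Met / GGA Gly — nonsynonymous.
Codon 2: GCG Ala / GCA Ala — synonymous.
Codon 3: ACA Thr / ACA Thr — identical.
Codon 4: UCC Ser / UCG Ser — synonymous.
Codon 5: AGG Arg / CGA Arg — synonymous.
Codon 6: UAC Tyr / UAU Tyr — synonymous.
Nonsynonymous differences: 1.

1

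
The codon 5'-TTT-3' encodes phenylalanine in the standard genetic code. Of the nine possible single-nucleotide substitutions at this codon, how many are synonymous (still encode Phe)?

1

Position 1: none → 0 synonymous.
Position 2: none → 0 synonymous.
Position 3: TTC → 1 synonymous.
Total: 0 + 0 + 1 = 1.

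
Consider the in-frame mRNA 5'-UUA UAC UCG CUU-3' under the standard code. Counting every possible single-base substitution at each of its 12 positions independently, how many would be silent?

Codon 1 (UUA, Leu): 2 synonymous substitutions.
Codon 2 (UAC, Tyr): 1 synonymous substitution.
Codon 3 (UCG, Ser): 3 synonymous substitutions.
Codon 4 (CUU, Leu): 3 synonymous substitutions.
Total: 2 + 1 + 3 + 3 = 9.

9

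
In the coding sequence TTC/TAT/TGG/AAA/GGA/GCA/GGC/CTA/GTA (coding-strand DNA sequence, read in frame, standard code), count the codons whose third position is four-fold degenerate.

5

Codon 1 TTC (Phe): third position 2-fold.
Codon 2 TAT (Tyr): third position 2-fold.
Codon 3 TGG (Trp): third position 1-fold.
Codon 4 AAA (Lys): third position 2-fold.
Codon 5 GGA (Gly): third position 4-fold.
Codon 6 GCA (Ala): third position 4-fold.
Codon 7 GGC (Gly): third position 4-fold.
Codon 8 CTA (Leu): third position 4-fold.
Codon 9 GTA (Val): third position 4-fold.
Four-fold degenerate third positions: 5.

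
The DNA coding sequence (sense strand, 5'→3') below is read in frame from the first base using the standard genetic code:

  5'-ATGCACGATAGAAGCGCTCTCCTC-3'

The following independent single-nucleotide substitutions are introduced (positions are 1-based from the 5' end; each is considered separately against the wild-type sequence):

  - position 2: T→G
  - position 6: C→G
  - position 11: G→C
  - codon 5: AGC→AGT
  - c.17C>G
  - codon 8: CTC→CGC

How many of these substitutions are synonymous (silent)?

1

Codon 1: ATG (Met) → AGG (Arg) — missense.
Codon 2: CAC (His) → CAG (Gln) — missense.
Codon 4: AGA (Arg) → ACA (Thr) — missense.
Codon 5: AGC (Ser) → AGT (Ser) — synonymous.
Codon 6: GCT (Ala) → GGT (Gly) — missense.
Codon 8: CTC (Leu) → CGC (Arg) — missense.
Synonymous: 1 of 6.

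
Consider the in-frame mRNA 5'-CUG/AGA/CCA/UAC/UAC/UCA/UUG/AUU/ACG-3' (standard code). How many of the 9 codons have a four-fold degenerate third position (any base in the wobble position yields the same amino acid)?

Codon 1 CUG (Leu): third position 4-fold.
Codon 2 AGA (Arg): third position 2-fold.
Codon 3 CCA (Pro): third position 4-fold.
Codon 4 UAC (Tyr): third position 2-fold.
Codon 5 UAC (Tyr): third position 2-fold.
Codon 6 UCA (Ser): third position 4-fold.
Codon 7 UUG (Leu): third position 2-fold.
Codon 8 AUU (Ile): third position 3-fold.
Codon 9 ACG (Thr): third position 4-fold.
Four-fold degenerate third positions: 4.

4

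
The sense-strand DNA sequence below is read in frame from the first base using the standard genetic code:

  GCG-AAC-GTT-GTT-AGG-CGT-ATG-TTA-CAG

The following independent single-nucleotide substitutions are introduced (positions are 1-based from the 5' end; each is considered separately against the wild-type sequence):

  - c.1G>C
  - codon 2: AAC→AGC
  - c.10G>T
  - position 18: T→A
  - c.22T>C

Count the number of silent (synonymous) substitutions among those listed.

2

Codon 1: GCG (Ala) → CCG (Pro) — missense.
Codon 2: AAC (Asn) → AGC (Ser) — missense.
Codon 4: GTT (Val) → TTT (Phe) — missense.
Codon 6: CGT (Arg) → CGA (Arg) — synonymous.
Codon 8: TTA (Leu) → CTA (Leu) — synonymous.
Synonymous: 2 of 5.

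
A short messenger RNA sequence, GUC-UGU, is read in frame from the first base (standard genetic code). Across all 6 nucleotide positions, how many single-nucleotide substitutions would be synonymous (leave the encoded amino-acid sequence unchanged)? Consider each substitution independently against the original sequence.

4

Codon 1 (GUC, Val): 3 synonymous substitutions.
Codon 2 (UGU, Cys): 1 synonymous substitution.
Total: 3 + 1 = 4.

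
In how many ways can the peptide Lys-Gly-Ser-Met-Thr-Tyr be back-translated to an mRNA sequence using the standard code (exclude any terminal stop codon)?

Lys: 2 codons.
Gly: 4 codons.
Ser: 6 codons.
Met: 1 codon.
Thr: 4 codons.
Tyr: 2 codons.
2 × 4 × 6 × 1 × 4 × 2 = 384.

384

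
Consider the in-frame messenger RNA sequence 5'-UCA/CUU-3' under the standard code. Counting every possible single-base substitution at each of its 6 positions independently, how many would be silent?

Codon 1 (UCA, Ser): 3 synonymous substitutions.
Codon 2 (CUU, Leu): 3 synonymous substitutions.
Total: 3 + 3 = 6.

6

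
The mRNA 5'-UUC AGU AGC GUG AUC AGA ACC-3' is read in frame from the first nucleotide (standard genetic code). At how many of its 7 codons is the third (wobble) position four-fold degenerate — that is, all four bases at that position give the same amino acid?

Codon 1 UUC (Phe): third position 2-fold.
Codon 2 AGU (Ser): third position 2-fold.
Codon 3 AGC (Ser): third position 2-fold.
Codon 4 GUG (Val): third position 4-fold.
Codon 5 AUC (Ile): third position 3-fold.
Codon 6 AGA (Arg): third position 2-fold.
Codon 7 ACC (Thr): third position 4-fold.
Four-fold degenerate third positions: 2.

2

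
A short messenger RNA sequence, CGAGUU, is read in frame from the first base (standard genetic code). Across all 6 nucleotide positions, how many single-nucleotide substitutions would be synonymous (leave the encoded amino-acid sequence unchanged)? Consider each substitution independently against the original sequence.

Codon 1 (CGA, Arg): 4 synonymous substitutions.
Codon 2 (GUU, Val): 3 synonymous substitutions.
Total: 4 + 3 = 7.

7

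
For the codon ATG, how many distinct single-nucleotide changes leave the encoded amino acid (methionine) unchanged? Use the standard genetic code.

Position 1: none → 0 synonymous.
Position 2: none → 0 synonymous.
Position 3: none → 0 synonymous.
Total: 0 + 0 + 0 = 0.

0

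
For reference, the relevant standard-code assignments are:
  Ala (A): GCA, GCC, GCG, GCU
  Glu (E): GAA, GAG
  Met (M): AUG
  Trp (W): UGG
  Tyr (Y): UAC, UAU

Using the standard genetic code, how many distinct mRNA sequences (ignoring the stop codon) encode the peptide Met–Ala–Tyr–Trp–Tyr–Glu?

Met: 1 codon.
Ala: 4 codons.
Tyr: 2 codons.
Trp: 1 codon.
Tyr: 2 codons.
Glu: 2 codons.
1 × 4 × 2 × 1 × 2 × 2 = 32.

32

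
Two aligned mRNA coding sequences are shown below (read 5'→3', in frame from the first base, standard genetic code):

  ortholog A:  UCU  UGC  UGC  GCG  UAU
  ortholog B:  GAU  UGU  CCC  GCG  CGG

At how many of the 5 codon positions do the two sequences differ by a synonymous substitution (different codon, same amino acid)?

Codon 1: UCU Ser / GAU Asp — nonsynonymous.
Codon 2: UGC Cys / UGU Cys — synonymous.
Codon 3: UGC Cys / CCC Pro — nonsynonymous.
Codon 4: GCG Ala / GCG Ala — identical.
Codon 5: UAU Tyr / CGG Arg — nonsynonymous.
Synonymous differences: 1.

1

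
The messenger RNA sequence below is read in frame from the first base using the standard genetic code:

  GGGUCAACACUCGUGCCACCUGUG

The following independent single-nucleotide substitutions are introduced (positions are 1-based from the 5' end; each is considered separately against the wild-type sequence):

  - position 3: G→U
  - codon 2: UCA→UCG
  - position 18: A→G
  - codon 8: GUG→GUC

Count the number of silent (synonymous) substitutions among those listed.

Codon 1: GGG (Gly) → GGU (Gly) — synonymous.
Codon 2: UCA (Ser) → UCG (Ser) — synonymous.
Codon 6: CCA (Pro) → CCG (Pro) — synonymous.
Codon 8: GUG (Val) → GUC (Val) — synonymous.
Synonymous: 4 of 4.

4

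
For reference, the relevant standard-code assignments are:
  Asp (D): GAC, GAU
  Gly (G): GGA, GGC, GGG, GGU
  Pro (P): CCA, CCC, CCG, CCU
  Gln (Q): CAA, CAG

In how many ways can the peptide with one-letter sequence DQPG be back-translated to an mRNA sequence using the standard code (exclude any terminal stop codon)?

64

Asp: 2 codons.
Gln: 2 codons.
Pro: 4 codons.
Gly: 4 codons.
2 × 2 × 4 × 4 = 64.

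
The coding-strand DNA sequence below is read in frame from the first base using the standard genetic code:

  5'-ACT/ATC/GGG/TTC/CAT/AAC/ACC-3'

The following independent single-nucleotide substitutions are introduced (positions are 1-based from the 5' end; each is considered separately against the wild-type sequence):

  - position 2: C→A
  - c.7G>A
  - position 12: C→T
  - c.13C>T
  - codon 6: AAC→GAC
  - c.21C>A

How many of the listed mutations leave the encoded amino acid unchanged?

Codon 1: ACT (Thr) → AAT (Asn) — missense.
Codon 3: GGG (Gly) → AGG (Arg) — missense.
Codon 4: TTC (Phe) → TTT (Phe) — synonymous.
Codon 5: CAT (His) → TAT (Tyr) — missense.
Codon 6: AAC (Asn) → GAC (Asp) — missense.
Codon 7: ACC (Thr) → ACA (Thr) — synonymous.
Synonymous: 2 of 6.

2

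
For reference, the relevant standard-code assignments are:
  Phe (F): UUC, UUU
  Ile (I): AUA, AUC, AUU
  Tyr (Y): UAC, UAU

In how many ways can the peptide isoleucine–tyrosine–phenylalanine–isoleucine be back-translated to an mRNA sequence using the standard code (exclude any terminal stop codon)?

36

Ile: 3 codons.
Tyr: 2 codons.
Phe: 2 codons.
Ile: 3 codons.
3 × 2 × 2 × 3 = 36.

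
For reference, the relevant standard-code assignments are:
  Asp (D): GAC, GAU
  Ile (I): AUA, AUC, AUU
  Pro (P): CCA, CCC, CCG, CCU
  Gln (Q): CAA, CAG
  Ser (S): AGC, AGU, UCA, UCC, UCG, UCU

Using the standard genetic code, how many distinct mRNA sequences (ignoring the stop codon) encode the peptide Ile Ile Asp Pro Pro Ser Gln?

Ile: 3 codons.
Ile: 3 codons.
Asp: 2 codons.
Pro: 4 codons.
Pro: 4 codons.
Ser: 6 codons.
Gln: 2 codons.
3 × 3 × 2 × 4 × 4 × 6 × 2 = 3456.

3456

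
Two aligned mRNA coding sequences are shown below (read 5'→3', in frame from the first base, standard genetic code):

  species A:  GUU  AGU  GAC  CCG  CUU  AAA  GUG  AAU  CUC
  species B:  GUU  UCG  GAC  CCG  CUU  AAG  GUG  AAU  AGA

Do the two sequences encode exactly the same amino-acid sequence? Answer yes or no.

no

Codon 1: GUU Val / GUU Val — identical.
Codon 2: AGU Ser / UCG Ser — synonymous.
Codon 3: GAC Asp / GAC Asp — identical.
Codon 4: CCG Pro / CCG Pro — identical.
Codon 5: CUU Leu / CUU Leu — identical.
Codon 6: AAA Lys / AAG Lys — synonymous.
Codon 7: GUG Val / GUG Val — identical.
Codon 8: AAU Asn / AAU Asn — identical.
Codon 9: CUC Leu / AGA Arg — nonsynonymous.
Nonsynonymous differences: 1 → different protein.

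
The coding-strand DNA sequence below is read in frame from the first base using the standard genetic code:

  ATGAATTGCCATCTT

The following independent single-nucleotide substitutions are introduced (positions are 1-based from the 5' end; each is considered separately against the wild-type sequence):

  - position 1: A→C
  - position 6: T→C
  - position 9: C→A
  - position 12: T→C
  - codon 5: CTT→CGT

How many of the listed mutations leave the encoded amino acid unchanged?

2

Codon 1: ATG (Met) → CTG (Leu) — missense.
Codon 2: AAT (Asn) → AAC (Asn) — synonymous.
Codon 3: TGC (Cys) → TGA (Stop) — nonsense.
Codon 4: CAT (His) → CAC (His) — synonymous.
Codon 5: CTT (Leu) → CGT (Arg) — missense.
Synonymous: 2 of 5.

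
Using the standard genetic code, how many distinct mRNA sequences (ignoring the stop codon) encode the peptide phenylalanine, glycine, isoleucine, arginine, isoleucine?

432

Phe: 2 codons.
Gly: 4 codons.
Ile: 3 codons.
Arg: 6 codons.
Ile: 3 codons.
2 × 4 × 3 × 6 × 3 = 432.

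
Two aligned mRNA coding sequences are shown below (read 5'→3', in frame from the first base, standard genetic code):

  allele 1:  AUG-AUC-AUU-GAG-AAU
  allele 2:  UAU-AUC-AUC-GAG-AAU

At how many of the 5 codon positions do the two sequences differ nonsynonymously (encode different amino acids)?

1

Codon 1: AUG Met / UAU Tyr — nonsynonymous.
Codon 2: AUC Ile / AUC Ile — identical.
Codon 3: AUU Ile / AUC Ile — synonymous.
Codon 4: GAG Glu / GAG Glu — identical.
Codon 5: AAU Asn / AAU Asn — identical.
Nonsynonymous differences: 1.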